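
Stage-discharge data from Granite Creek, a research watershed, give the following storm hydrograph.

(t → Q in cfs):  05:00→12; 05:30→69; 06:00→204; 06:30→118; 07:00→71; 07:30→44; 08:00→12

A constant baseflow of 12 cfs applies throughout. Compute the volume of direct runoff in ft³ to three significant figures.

V ≈ 8.03 × 10^5 ft³

Direct-runoff ordinates (Q − Q_b): 0.0, 57.0, 192.0, 106.0, 59.0, 32.0, 0.0 cfs.
ΣQ_DR = 446.0 cfs.
With Δt = 0.5 h = 1800 s, V = ΣQ_DR · Δt = 446.0 × 1800 = 8.03 × 10^5 ft³.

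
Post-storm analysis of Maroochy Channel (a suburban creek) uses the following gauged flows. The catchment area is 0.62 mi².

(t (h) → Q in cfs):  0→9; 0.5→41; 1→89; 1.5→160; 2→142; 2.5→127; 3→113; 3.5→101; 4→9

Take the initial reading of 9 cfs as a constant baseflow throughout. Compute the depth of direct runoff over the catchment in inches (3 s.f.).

Direct runoff: 0.0, 32.0, 80.0, 151.0, 133.0, 118.0, 104.0, 92.0, 0.0 cfs; ΣQ_DR = 710.0 cfs.
V = ΣQ_DR · Δt = 710.0 × 1800 s = 1.278 × 10^6 ft³.
Over A = 0.62 mi², depth = V / A = 0.887 in.

d ≈ 0.887 in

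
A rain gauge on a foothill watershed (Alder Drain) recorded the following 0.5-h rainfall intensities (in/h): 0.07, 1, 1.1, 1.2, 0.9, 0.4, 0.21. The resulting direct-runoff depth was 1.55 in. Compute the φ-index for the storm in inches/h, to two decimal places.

φ ≈ 0.30 in/h

Only the 5 blocks with intensity above φ contribute runoff: 1, 1.1, 1.2, 0.9, 0.4 in/h.
Σ(I−φ)·Δt = d  ⇒  (1+1.1+1.2+0.9+0.4 − 5φ)·0.5 = 1.55
φ = (4.600 − 1.55/0.5) / 5 = 0.30 in/h.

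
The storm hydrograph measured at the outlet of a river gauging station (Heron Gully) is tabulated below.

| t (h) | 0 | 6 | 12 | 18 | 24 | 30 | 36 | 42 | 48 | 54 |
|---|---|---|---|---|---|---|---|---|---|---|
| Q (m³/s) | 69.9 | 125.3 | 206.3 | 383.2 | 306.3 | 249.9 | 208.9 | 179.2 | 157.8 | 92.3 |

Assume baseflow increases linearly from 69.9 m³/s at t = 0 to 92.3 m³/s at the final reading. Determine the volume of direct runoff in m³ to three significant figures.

V ≈ 2.52 × 10^7 m³

Direct-runoff ordinates (Q − Q_b): 0.00, 52.91, 131.42, 305.83, 226.44, 167.56, 124.07, 91.88, 67.99, 0.00 m³/s.
ΣQ_DR = 1168 m³/s.
With Δt = 6 h = 21600 s, V = ΣQ_DR · Δt = 1168 × 21600 = 2.52 × 10^7 m³.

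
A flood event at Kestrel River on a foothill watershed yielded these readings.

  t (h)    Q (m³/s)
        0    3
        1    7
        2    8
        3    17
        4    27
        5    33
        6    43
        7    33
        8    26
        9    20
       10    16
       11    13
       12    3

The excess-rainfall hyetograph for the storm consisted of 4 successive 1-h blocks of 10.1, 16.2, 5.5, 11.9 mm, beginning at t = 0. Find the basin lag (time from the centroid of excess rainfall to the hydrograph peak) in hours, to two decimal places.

t_L ≈ 4.06 h

Centroid of excess rainfall: t_c = Σ P_i·t̄_i / ΣP_i = 1.9394 h (block centres at 0.5, 1.5, 2.5, 3.5 h).
Hydrograph peak occurs at t = 6 h, so basin lag t_L = 6 − 1.9394 = 4.06 h.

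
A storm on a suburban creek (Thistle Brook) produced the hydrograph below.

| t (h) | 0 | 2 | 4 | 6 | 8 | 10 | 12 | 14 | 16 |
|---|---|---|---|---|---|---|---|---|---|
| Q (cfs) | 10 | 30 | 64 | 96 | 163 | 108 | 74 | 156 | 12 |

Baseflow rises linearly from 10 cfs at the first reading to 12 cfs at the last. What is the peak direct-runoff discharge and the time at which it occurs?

Subtracting baseflow gives direct-runoff ordinates: 0.00, 19.75, 53.50, 85.25, 152.00, 96.75, 62.50, 144.25, 0.00 cfs.
The maximum is 152.00 cfs, occurring at the reading for t = 8 h.

Q_p = 152.00 cfs at t = 8 h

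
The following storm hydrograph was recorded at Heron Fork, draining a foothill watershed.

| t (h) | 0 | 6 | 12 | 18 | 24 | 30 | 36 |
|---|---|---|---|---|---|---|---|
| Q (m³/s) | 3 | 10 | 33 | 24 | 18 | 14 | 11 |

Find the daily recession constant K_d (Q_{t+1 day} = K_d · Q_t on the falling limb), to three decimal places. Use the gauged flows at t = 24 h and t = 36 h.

K_d ≈ 0.373

Between t = 24 h and t = 36 h the flow falls from 18 to 11 m³/s over 2×6 h = 12 h.
Per-interval ratio K = (11/18)^(1/2) = 0.7817; K_d = K^(24/6) = 0.373.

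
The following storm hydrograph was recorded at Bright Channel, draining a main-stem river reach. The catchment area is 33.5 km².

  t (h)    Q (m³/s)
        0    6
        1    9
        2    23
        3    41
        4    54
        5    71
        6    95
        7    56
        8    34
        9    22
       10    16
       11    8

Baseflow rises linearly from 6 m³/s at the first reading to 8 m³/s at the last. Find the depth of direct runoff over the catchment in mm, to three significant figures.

d ≈ 37.7 mm

Direct runoff: 0.00, 2.82, 16.64, 34.45, 47.27, 64.09, 87.91, 48.73, 26.55, 14.36, 8.18, 0.00 m³/s; ΣQ_DR = 351.0 m³/s.
V = ΣQ_DR · Δt = 351.0 × 3600 s = 1.264 × 10^6 m³.
Over A = 33.5 km², depth = V / A = 37.7 mm.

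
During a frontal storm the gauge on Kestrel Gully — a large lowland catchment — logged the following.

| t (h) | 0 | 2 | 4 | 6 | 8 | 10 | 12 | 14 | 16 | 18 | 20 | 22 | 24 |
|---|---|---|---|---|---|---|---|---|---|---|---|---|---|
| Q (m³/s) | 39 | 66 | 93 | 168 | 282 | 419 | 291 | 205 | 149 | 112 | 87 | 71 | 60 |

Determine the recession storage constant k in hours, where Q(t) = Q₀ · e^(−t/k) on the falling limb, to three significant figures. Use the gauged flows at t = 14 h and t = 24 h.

On the falling limb, Q drops from 205 to 60 m³/s between t = 14 h and t = 24 h (Δt = 10 h).
k = −Δt / ln(Q₂/Q₁) = −10 / ln(60/205) = 8.14 h.

k ≈ 8.14 h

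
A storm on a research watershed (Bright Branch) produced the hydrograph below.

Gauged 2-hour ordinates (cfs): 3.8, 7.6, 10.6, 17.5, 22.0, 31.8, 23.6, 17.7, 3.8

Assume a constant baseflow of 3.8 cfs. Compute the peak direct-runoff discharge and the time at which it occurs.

Subtracting baseflow gives direct-runoff ordinates: 0.0, 3.8, 6.8, 13.7, 18.2, 28.0, 19.8, 13.9, 0.0 cfs.
The maximum is 28.0 cfs, occurring at the reading for t = 10 h.

Q_p = 28.0 cfs at t = 10 h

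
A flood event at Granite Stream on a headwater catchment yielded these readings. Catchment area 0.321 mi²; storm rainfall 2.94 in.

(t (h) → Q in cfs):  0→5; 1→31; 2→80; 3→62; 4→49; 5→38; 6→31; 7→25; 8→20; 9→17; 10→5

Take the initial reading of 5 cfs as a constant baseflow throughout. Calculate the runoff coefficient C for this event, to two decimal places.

C ≈ 0.51

ΣQ_DR = 308.0 cfs; V = ΣQ_DR·Δt = 1.109 × 10^6 ft³.
Runoff depth d = V / A = 1.487 in.
C = d / P = 1.487 / 2.94 = 0.51.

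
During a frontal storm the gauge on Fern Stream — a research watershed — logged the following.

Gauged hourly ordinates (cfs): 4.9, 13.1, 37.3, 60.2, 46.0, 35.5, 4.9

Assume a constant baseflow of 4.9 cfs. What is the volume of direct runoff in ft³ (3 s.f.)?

V ≈ 6.03 × 10^5 ft³

Direct-runoff ordinates (Q − Q_b): 0.0, 8.2, 32.4, 55.3, 41.1, 30.6, 0.0 cfs.
ΣQ_DR = 167.6 cfs.
With Δt = 1 h = 3600 s, V = ΣQ_DR · Δt = 167.6 × 3600 = 6.03 × 10^5 ft³.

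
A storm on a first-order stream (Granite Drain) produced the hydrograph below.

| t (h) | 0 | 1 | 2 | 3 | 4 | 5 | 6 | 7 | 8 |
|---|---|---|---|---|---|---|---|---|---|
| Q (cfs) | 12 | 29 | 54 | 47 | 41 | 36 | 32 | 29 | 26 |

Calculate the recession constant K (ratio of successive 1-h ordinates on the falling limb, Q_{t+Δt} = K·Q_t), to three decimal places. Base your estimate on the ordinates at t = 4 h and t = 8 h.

K ≈ 0.892

Using the recession-limb readings at t = 4 h and t = 8 h: Q falls from 41 to 26 cfs over 4 intervals.
K = (Q₂/Q₁)^(1/4) = (26/41)^(1/4) = 0.892.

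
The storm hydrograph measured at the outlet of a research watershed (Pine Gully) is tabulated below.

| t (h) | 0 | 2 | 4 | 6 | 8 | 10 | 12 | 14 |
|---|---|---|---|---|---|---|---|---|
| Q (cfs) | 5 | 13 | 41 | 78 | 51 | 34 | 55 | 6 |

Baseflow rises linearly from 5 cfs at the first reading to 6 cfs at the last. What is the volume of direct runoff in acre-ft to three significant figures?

V ≈ 39.5 acre-ft

Direct-runoff ordinates (Q − Q_b): 0.00, 7.86, 35.71, 72.57, 45.43, 28.29, 49.14, 0.00 cfs.
ΣQ_DR = 239.0 cfs.
With Δt = 2 h = 7200 s, V = ΣQ_DR · Δt = 239.0 × 7200 = 1.72 × 10^6 ft³ = 39.5 acre-ft.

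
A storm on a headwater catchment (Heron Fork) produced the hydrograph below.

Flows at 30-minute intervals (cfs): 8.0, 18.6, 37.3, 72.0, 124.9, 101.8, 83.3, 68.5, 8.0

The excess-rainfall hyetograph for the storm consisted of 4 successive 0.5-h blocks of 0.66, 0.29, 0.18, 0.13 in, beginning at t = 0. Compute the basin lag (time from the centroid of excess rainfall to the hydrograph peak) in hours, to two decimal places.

t_L ≈ 1.34 h

Centroid of excess rainfall: t_c = Σ P_i·t̄_i / ΣP_i = 0.6627 h (block centres at 0.25, 0.75, 1.25, 1.75 h).
Hydrograph peak occurs at t = 2 h, so basin lag t_L = 2 − 0.6627 = 1.34 h.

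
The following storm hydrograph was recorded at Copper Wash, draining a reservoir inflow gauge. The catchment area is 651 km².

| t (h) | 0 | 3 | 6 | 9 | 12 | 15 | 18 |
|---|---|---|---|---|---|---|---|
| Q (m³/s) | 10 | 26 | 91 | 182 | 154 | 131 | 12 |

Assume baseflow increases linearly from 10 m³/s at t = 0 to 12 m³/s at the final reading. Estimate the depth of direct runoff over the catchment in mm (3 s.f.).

d ≈ 8.78 mm

Direct runoff: 0.00, 15.67, 80.33, 171.00, 142.67, 119.33, 0.00 m³/s; ΣQ_DR = 529.0 m³/s.
V = ΣQ_DR · Δt = 529.0 × 10800 s = 5.713 × 10^6 m³.
Over A = 651 km², depth = V / A = 8.78 mm.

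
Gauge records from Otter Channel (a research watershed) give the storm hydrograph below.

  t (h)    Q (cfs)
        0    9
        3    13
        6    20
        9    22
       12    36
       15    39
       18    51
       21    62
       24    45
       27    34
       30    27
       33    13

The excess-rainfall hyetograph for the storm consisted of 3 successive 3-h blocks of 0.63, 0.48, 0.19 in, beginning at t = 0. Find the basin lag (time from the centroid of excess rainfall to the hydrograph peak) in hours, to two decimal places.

t_L ≈ 17.52 h

Centroid of excess rainfall: t_c = Σ P_i·t̄_i / ΣP_i = 3.4846 h (block centres at 1.5, 4.5, 7.5 h).
Hydrograph peak occurs at t = 21 h, so basin lag t_L = 21 − 3.4846 = 17.52 h.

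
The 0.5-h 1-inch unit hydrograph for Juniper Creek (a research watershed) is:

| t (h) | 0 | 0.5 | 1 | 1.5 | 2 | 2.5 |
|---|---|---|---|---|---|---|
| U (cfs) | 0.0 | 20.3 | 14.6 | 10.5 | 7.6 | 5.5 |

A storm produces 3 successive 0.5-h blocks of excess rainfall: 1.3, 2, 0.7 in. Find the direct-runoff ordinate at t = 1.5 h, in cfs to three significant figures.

Q ≈ 57.1 cfs

By discrete convolution, Q_j = Σ (P_i / 1 in) · U_{j−i}.
At t = 1.5 h (j=3): Q = (1.3/1)·10.5 + (2/1)·14.6 + (0.7/1)·20.3 = 57.1 cfs.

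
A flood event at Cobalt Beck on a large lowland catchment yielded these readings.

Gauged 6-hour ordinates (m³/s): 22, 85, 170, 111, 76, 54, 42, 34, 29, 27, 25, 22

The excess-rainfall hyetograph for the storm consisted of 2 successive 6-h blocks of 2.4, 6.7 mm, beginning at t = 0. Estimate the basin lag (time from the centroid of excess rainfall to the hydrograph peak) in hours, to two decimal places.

Centroid of excess rainfall: t_c = Σ P_i·t̄_i / ΣP_i = 7.4176 h (block centres at 3, 9 h).
Hydrograph peak occurs at t = 12 h, so basin lag t_L = 12 − 7.4176 = 4.58 h.

t_L ≈ 4.58 h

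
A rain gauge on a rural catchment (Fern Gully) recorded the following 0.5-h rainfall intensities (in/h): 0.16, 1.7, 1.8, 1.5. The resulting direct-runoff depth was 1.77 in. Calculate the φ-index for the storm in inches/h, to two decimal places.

φ ≈ 0.49 in/h

Only the 3 blocks with intensity above φ contribute runoff: 1.7, 1.8, 1.5 in/h.
Σ(I−φ)·Δt = d  ⇒  (1.7+1.8+1.5 − 3φ)·0.5 = 1.77
φ = (5.000 − 1.77/0.5) / 3 = 0.49 in/h.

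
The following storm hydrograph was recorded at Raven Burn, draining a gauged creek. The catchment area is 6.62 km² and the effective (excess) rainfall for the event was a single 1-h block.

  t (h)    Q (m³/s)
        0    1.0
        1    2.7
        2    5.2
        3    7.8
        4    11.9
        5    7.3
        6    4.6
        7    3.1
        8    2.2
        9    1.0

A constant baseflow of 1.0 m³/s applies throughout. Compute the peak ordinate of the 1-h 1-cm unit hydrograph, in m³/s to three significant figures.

U_p ≈ 5.45 m³/s

Direct runoff: 0.0, 1.7, 4.2, 6.8, 10.9, 6.3, 3.6, 2.1, 1.2, 0.0 m³/s; ΣQ_DR = 36.80 m³/s, peak = 10.9 m³/s.
Runoff depth d = ΣQ_DR·Δt / A = 36.80 × 3600 / (6.62 km²) = 20.01 mm.
The 1-cm UH is the DRH scaled by (10 mm)/d, so U_p = 10.9 × 10/20.01 = 5.45 m³/s.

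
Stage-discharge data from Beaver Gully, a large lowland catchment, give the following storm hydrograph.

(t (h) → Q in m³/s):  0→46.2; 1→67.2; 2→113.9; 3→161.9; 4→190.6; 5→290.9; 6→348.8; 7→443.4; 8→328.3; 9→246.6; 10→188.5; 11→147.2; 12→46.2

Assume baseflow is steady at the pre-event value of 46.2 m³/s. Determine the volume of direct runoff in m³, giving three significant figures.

V ≈ 7.27 × 10^6 m³

Direct-runoff ordinates (Q − Q_b): 0.0, 21.0, 67.7, 115.7, 144.4, 244.7, 302.6, 397.2, 282.1, 200.4, 142.3, 101.0, 0.0 m³/s.
ΣQ_DR = 2019 m³/s.
With Δt = 1 h = 3600 s, V = ΣQ_DR · Δt = 2019 × 3600 = 7.27 × 10^6 m³.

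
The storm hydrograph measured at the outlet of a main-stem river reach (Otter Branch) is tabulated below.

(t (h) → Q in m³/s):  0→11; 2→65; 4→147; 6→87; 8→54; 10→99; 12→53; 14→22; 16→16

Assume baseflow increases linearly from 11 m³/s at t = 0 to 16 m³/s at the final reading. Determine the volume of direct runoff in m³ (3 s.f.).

V ≈ 3.11 × 10^6 m³

Direct-runoff ordinates (Q − Q_b): 0.00, 53.38, 134.75, 74.12, 40.50, 84.88, 38.25, 6.62, 0.00 m³/s.
ΣQ_DR = 432.5 m³/s.
With Δt = 2 h = 7200 s, V = ΣQ_DR · Δt = 432.5 × 7200 = 3.11 × 10^6 m³.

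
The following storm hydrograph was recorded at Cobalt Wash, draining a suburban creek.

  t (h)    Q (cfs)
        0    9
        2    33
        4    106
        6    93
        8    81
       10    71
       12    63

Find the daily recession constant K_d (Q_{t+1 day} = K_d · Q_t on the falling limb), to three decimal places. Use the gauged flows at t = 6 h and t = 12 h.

K_d ≈ 0.211

Between t = 6 h and t = 12 h the flow falls from 93 to 63 cfs over 3×2 h = 6 h.
Per-interval ratio K = (63/93)^(1/3) = 0.8783; K_d = K^(24/2) = 0.211.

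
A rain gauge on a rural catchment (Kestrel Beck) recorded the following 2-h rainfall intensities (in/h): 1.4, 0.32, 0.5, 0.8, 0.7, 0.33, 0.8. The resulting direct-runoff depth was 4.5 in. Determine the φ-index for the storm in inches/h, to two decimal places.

φ ≈ 0.39 in/h

Only the 5 blocks with intensity above φ contribute runoff: 1.4, 0.5, 0.8, 0.7, 0.8 in/h.
Σ(I−φ)·Δt = d  ⇒  (1.4+0.5+0.8+0.7+0.8 − 5φ)·2 = 4.5
φ = (4.200 − 4.5/2) / 5 = 0.39 in/h.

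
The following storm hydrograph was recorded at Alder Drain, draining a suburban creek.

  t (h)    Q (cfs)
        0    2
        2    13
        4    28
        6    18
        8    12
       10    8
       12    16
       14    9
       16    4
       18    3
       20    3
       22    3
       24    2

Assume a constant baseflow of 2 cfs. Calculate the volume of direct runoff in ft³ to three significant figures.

V ≈ 6.84 × 10^5 ft³

Direct-runoff ordinates (Q − Q_b): 0.0, 11.0, 26.0, 16.0, 10.0, 6.0, 14.0, 7.0, 2.0, 1.0, 1.0, 1.0, 0.0 cfs.
ΣQ_DR = 95.00 cfs.
With Δt = 2 h = 7200 s, V = ΣQ_DR · Δt = 95.00 × 7200 = 6.84 × 10^5 ft³.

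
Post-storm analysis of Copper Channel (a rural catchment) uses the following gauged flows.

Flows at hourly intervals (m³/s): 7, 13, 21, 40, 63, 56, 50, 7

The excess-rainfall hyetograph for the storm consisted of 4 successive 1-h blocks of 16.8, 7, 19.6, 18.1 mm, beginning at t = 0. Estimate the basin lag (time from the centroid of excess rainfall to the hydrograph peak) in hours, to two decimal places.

t_L ≈ 1.87 h

Centroid of excess rainfall: t_c = Σ P_i·t̄_i / ΣP_i = 2.1341 h (block centres at 0.5, 1.5, 2.5, 3.5 h).
Hydrograph peak occurs at t = 4 h, so basin lag t_L = 4 − 2.1341 = 1.87 h.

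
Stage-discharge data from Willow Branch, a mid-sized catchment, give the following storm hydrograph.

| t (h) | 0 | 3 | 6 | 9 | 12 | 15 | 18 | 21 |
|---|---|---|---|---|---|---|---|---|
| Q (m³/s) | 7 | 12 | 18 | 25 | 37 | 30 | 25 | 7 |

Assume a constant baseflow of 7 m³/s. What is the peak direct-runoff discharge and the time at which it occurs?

Q_p = 30.0 m³/s at t = 12 h

Subtracting baseflow gives direct-runoff ordinates: 0.0, 5.0, 11.0, 18.0, 30.0, 23.0, 18.0, 0.0 m³/s.
The maximum is 30.0 m³/s, occurring at the reading for t = 12 h.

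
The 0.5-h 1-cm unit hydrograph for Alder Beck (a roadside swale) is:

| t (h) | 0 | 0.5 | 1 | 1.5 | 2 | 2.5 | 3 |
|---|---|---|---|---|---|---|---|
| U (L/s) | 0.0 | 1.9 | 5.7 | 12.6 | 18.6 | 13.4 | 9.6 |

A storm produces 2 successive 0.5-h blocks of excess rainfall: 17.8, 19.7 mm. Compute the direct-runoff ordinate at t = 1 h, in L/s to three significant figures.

By discrete convolution, Q_j = Σ (P_i / 10 mm) · U_{j−i}.
At t = 1 h (j=2): Q = (17.8/10)·5.7 + (19.7/10)·1.9 = 13.9 L/s.

Q ≈ 13.9 L/s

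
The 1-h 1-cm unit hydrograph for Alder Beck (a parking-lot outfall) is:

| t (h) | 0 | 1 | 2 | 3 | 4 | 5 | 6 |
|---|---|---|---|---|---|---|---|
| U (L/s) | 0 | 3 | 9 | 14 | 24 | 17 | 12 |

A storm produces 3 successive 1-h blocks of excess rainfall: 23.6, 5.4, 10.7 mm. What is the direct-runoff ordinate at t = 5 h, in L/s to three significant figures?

Q ≈ 68.1 L/s

By discrete convolution, Q_j = Σ (P_i / 10 mm) · U_{j−i}.
At t = 5 h (j=5): Q = (23.6/10)·17 + (5.4/10)·24 + (10.7/10)·14 = 68.1 L/s.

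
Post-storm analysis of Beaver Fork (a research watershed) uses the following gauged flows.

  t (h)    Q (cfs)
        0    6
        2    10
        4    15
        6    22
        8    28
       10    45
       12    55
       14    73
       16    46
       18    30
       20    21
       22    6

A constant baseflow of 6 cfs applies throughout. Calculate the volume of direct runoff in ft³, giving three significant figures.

V ≈ 2.05 × 10^6 ft³

Direct-runoff ordinates (Q − Q_b): 0.0, 4.0, 9.0, 16.0, 22.0, 39.0, 49.0, 67.0, 40.0, 24.0, 15.0, 0.0 cfs.
ΣQ_DR = 285.0 cfs.
With Δt = 2 h = 7200 s, V = ΣQ_DR · Δt = 285.0 × 7200 = 2.05 × 10^6 ft³.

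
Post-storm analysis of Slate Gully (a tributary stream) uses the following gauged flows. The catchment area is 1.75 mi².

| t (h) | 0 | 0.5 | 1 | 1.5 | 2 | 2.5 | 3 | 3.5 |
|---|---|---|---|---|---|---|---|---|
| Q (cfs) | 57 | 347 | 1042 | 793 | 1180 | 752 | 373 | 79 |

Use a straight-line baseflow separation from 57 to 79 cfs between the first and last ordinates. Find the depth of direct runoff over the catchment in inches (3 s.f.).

d ≈ 1.81 in

Direct runoff: 0.00, 286.86, 978.71, 726.57, 1110.43, 679.29, 297.14, 0.00 cfs; ΣQ_DR = 4079 cfs.
V = ΣQ_DR · Δt = 4079 × 1800 s = 7.342 × 10^6 ft³.
Over A = 1.75 mi², depth = V / A = 1.81 in.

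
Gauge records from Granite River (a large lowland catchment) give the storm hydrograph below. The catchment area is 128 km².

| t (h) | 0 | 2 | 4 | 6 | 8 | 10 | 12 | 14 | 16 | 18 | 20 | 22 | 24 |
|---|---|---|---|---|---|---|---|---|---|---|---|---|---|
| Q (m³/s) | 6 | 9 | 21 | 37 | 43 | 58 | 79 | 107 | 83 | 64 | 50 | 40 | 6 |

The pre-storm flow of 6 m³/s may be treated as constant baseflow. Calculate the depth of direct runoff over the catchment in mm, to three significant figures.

d ≈ 29.5 mm

Direct runoff: 0.0, 3.0, 15.0, 31.0, 37.0, 52.0, 73.0, 101.0, 77.0, 58.0, 44.0, 34.0, 0.0 m³/s; ΣQ_DR = 525.0 m³/s.
V = ΣQ_DR · Δt = 525.0 × 7200 s = 3.780 × 10^6 m³.
Over A = 128 km², depth = V / A = 29.5 mm.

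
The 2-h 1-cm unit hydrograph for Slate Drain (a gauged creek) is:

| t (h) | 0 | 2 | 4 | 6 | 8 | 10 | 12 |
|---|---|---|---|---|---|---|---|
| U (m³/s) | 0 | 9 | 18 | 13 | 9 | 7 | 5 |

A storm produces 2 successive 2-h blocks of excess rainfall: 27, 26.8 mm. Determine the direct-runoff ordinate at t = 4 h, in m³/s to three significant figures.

Q ≈ 72.7 m³/s

By discrete convolution, Q_j = Σ (P_i / 10 mm) · U_{j−i}.
At t = 4 h (j=2): Q = (27/10)·18 + (26.8/10)·9 = 72.7 m³/s.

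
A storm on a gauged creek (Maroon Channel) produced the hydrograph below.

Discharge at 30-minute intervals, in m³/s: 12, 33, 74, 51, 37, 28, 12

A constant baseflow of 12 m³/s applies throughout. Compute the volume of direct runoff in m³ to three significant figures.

Direct-runoff ordinates (Q − Q_b): 0.0, 21.0, 62.0, 39.0, 25.0, 16.0, 0.0 m³/s.
ΣQ_DR = 163.0 m³/s.
With Δt = 0.5 h = 1800 s, V = ΣQ_DR · Δt = 163.0 × 1800 = 2.93 × 10^5 m³.

V ≈ 2.93 × 10^5 m³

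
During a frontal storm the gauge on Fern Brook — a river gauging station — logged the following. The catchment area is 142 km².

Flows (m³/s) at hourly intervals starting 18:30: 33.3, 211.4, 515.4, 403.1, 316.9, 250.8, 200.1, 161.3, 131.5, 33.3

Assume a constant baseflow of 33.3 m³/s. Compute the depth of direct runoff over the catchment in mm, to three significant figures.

Direct runoff: 0.0, 178.1, 482.1, 369.8, 283.6, 217.5, 166.8, 128.0, 98.2, 0.0 m³/s; ΣQ_DR = 1924 m³/s.
V = ΣQ_DR · Δt = 1924 × 3600 s = 6.927 × 10^6 m³.
Over A = 142 km², depth = V / A = 48.8 mm.

d ≈ 48.8 mm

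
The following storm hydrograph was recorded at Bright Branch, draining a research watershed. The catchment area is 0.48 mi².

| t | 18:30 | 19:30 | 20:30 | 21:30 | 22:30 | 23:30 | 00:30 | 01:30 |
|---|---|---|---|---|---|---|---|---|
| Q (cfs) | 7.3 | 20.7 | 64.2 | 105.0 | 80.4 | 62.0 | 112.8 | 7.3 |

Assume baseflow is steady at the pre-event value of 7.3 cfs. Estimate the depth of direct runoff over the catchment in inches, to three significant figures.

Direct runoff: 0.0, 13.4, 56.9, 97.7, 73.1, 54.7, 105.5, 0.0 cfs; ΣQ_DR = 401.3 cfs.
V = ΣQ_DR · Δt = 401.3 × 3600 s = 1.445 × 10^6 ft³.
Over A = 0.48 mi², depth = V / A = 1.30 in.

d ≈ 1.30 in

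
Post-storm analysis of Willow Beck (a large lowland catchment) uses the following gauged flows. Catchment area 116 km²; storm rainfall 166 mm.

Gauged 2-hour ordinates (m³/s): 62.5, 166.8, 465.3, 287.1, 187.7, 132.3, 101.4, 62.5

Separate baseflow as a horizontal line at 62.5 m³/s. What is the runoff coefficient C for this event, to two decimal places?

ΣQ_DR = 965.6 m³/s; V = ΣQ_DR·Δt = 6.952 × 10^6 m³.
Runoff depth d = V / A = 59.93 mm.
C = d / P = 59.93 / 166 = 0.36.

C ≈ 0.36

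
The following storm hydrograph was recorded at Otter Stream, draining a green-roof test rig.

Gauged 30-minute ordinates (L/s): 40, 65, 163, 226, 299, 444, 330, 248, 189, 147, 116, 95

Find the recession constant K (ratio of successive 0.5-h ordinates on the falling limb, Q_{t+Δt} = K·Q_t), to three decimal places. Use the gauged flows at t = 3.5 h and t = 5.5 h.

K ≈ 0.787

Using the recession-limb readings at t = 3.5 h and t = 5.5 h: Q falls from 248 to 95 L/s over 4 intervals.
K = (Q₂/Q₁)^(1/4) = (95/248)^(1/4) = 0.787.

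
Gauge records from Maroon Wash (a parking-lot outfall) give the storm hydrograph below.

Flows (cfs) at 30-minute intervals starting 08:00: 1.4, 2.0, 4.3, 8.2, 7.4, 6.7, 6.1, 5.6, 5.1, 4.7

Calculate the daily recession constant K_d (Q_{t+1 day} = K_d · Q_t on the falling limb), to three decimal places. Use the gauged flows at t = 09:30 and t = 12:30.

Between t = 09:30 and t = 12:30 the flow falls from 8.2 to 4.7 cfs over 6×0.5 h = 3 h.
Per-interval ratio K = (4.7/8.2)^(1/6) = 0.9114; K_d = K^(24/0.5) = 0.012.

K_d ≈ 0.012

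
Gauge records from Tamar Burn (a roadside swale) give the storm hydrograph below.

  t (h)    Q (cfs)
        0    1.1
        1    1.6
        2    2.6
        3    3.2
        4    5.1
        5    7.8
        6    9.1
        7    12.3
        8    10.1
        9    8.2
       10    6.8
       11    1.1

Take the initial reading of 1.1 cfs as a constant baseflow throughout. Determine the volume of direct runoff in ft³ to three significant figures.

V ≈ 2.01 × 10^5 ft³

Direct-runoff ordinates (Q − Q_b): 0.0, 0.5, 1.5, 2.1, 4.0, 6.7, 8.0, 11.2, 9.0, 7.1, 5.7, 0.0 cfs.
ΣQ_DR = 55.80 cfs.
With Δt = 1 h = 3600 s, V = ΣQ_DR · Δt = 55.80 × 3600 = 2.01 × 10^5 ft³.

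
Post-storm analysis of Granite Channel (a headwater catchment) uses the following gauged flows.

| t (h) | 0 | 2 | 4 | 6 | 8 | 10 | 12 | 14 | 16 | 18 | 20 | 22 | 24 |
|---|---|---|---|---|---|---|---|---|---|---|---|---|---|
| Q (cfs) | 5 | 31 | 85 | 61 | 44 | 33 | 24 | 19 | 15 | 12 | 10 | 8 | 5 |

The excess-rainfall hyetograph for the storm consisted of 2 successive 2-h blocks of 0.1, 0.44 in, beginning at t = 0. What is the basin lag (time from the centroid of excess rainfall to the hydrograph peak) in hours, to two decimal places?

Centroid of excess rainfall: t_c = Σ P_i·t̄_i / ΣP_i = 2.6296 h (block centres at 1, 3 h).
Hydrograph peak occurs at t = 4 h, so basin lag t_L = 4 − 2.6296 = 1.37 h.

t_L ≈ 1.37 h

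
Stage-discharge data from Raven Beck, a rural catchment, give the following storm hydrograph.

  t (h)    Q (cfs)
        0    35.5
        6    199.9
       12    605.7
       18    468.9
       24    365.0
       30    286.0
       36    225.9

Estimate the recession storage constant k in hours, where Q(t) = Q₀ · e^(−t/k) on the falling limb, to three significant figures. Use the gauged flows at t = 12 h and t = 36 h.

k ≈ 24.3 h

On the falling limb, Q drops from 605.7 to 225.9 cfs between t = 12 h and t = 36 h (Δt = 24 h).
k = −Δt / ln(Q₂/Q₁) = −24 / ln(225.9/605.7) = 24.3 h.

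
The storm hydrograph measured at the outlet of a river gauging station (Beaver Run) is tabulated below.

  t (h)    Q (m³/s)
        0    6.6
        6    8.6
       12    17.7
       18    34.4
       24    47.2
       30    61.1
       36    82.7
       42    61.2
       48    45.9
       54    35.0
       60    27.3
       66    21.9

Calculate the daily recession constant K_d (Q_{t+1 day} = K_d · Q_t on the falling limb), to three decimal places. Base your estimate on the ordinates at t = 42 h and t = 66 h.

K_d ≈ 0.358

Between t = 42 h and t = 66 h the flow falls from 61.2 to 21.9 m³/s over 4×6 h = 24 h.
Per-interval ratio K = (21.9/61.2)^(1/4) = 0.7734; K_d = K^(24/6) = 0.358.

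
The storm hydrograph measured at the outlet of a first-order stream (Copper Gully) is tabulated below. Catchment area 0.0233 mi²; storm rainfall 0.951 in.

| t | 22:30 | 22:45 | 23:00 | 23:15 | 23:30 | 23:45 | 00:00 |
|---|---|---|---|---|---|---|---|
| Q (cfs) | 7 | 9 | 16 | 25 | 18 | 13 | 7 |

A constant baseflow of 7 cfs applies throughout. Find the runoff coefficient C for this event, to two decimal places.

C ≈ 0.80

ΣQ_DR = 46.00 cfs; V = ΣQ_DR·Δt = 41400 ft³.
Runoff depth d = V / A = 0.7648 in.
C = d / P = 0.7648 / 0.951 = 0.80.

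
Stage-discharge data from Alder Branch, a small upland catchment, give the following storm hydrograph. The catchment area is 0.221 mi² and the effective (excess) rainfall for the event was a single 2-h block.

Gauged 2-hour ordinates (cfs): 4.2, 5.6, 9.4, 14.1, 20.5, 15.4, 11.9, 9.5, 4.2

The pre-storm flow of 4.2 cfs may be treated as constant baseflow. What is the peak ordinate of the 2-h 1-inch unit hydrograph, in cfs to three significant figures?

Direct runoff: 0.0, 1.4, 5.2, 9.9, 16.3, 11.2, 7.7, 5.3, 0.0 cfs; ΣQ_DR = 57.00 cfs, peak = 16.3 cfs.
Runoff depth d = ΣQ_DR·Δt / A = 57.00 × 7200 / (0.221 mi²) = 0.7993 in.
The 1-inch UH is the DRH scaled by (1 in)/d, so U_p = 16.3 × 1/0.7993 = 20.4 cfs.

U_p ≈ 20.4 cfs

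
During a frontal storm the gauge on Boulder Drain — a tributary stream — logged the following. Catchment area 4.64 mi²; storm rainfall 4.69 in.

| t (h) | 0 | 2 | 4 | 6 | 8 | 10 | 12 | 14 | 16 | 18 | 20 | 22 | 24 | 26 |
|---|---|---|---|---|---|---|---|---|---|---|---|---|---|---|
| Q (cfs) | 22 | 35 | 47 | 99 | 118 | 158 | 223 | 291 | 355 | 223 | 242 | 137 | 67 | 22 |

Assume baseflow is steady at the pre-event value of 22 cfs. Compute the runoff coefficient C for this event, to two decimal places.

ΣQ_DR = 1731 cfs; V = ΣQ_DR·Δt = 1.246 × 10^7 ft³.
Runoff depth d = V / A = 1.156 in.
C = d / P = 1.156 / 4.69 = 0.25.

C ≈ 0.25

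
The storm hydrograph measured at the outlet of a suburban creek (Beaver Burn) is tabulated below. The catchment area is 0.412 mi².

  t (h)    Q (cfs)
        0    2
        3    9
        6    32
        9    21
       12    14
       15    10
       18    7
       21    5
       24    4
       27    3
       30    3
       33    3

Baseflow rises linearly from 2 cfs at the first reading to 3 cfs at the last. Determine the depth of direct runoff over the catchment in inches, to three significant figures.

d ≈ 0.937 in

Direct runoff: 0.00, 6.91, 29.82, 18.73, 11.64, 7.55, 4.45, 2.36, 1.27, 0.18, 0.09, 0.00 cfs; ΣQ_DR = 83.00 cfs.
V = ΣQ_DR · Δt = 83.00 × 10800 s = 8.964 × 10^5 ft³.
Over A = 0.412 mi², depth = V / A = 0.937 in.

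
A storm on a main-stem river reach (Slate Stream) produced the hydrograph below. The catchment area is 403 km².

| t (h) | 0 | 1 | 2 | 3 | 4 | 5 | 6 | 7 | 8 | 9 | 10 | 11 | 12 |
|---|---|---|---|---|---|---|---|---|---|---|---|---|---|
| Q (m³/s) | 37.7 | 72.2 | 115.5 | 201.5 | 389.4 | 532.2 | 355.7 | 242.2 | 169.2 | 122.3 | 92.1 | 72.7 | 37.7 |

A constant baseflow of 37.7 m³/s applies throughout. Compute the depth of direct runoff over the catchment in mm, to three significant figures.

d ≈ 17.4 mm

Direct runoff: 0.0, 34.5, 77.8, 163.8, 351.7, 494.5, 318.0, 204.5, 131.5, 84.6, 54.4, 35.0, 0.0 m³/s; ΣQ_DR = 1950 m³/s.
V = ΣQ_DR · Δt = 1950 × 3600 s = 7.021 × 10^6 m³.
Over A = 403 km², depth = V / A = 17.4 mm.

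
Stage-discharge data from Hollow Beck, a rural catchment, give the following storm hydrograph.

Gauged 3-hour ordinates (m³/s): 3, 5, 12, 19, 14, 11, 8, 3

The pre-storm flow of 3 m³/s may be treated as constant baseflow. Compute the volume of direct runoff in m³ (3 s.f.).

V ≈ 5.51 × 10^5 m³

Direct-runoff ordinates (Q − Q_b): 0.0, 2.0, 9.0, 16.0, 11.0, 8.0, 5.0, 0.0 m³/s.
ΣQ_DR = 51.00 m³/s.
With Δt = 3 h = 10800 s, V = ΣQ_DR · Δt = 51.00 × 10800 = 5.51 × 10^5 m³.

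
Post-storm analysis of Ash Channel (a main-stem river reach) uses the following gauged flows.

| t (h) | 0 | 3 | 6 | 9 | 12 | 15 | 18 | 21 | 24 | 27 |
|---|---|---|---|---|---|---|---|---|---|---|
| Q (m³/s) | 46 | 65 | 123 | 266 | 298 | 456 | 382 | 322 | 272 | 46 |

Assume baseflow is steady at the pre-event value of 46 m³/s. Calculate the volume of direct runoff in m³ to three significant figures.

V ≈ 1.96 × 10^7 m³

Direct-runoff ordinates (Q − Q_b): 0.0, 19.0, 77.0, 220.0, 252.0, 410.0, 336.0, 276.0, 226.0, 0.0 m³/s.
ΣQ_DR = 1816 m³/s.
With Δt = 3 h = 10800 s, V = ΣQ_DR · Δt = 1816 × 10800 = 1.96 × 10^7 m³.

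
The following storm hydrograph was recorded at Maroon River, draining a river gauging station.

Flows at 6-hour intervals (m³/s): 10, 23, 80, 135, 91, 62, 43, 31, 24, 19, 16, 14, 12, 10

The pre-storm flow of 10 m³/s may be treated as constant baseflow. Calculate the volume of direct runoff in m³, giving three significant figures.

Direct-runoff ordinates (Q − Q_b): 0.0, 13.0, 70.0, 125.0, 81.0, 52.0, 33.0, 21.0, 14.0, 9.0, 6.0, 4.0, 2.0, 0.0 m³/s.
ΣQ_DR = 430.0 m³/s.
With Δt = 6 h = 21600 s, V = ΣQ_DR · Δt = 430.0 × 21600 = 9.29 × 10^6 m³.

V ≈ 9.29 × 10^6 m³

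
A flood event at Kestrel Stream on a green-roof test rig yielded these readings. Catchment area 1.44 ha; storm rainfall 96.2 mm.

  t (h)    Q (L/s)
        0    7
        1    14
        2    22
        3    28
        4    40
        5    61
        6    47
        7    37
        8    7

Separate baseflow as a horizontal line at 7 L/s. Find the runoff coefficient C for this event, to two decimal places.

C ≈ 0.52

ΣQ_DR = 200.0 L/s; V = ΣQ_DR·Δt = 7.200 × 10^5 L.
Runoff depth d = V / A = 50.00 mm.
C = d / P = 50.00 / 96.2 = 0.52.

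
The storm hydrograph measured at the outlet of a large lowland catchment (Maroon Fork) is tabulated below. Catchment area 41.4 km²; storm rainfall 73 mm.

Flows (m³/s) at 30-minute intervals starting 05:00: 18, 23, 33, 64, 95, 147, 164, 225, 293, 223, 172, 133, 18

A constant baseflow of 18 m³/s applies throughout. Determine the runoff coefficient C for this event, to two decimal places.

ΣQ_DR = 1374 m³/s; V = ΣQ_DR·Δt = 2.473 × 10^6 m³.
Runoff depth d = V / A = 59.74 mm.
C = d / P = 59.74 / 73 = 0.82.

C ≈ 0.82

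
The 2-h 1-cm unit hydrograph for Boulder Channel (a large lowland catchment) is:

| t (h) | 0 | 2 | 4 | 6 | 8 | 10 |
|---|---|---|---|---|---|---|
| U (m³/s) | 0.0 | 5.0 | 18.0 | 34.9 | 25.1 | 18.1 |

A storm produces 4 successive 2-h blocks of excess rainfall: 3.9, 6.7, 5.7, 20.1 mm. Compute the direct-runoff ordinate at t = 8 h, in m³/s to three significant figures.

Q ≈ 53.5 m³/s

By discrete convolution, Q_j = Σ (P_i / 10 mm) · U_{j−i}.
At t = 8 h (j=4): Q = (3.9/10)·25.1 + (6.7/10)·34.9 + (5.7/10)·18.0 + (20.1/10)·5.0 = 53.5 m³/s.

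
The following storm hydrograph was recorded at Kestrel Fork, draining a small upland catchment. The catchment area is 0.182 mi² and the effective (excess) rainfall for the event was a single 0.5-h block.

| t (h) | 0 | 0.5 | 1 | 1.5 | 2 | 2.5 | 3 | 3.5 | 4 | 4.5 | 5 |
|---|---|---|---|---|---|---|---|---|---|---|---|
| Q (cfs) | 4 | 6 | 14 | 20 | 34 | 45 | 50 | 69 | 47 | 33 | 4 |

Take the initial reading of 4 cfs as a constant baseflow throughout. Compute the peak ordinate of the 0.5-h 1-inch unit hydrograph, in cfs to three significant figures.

U_p ≈ 54.1 cfs

Direct runoff: 0.0, 2.0, 10.0, 16.0, 30.0, 41.0, 46.0, 65.0, 43.0, 29.0, 0.0 cfs; ΣQ_DR = 282.0 cfs, peak = 65.0 cfs.
Runoff depth d = ΣQ_DR·Δt / A = 282.0 × 1800 / (0.182 mi²) = 1.201 in.
The 1-inch UH is the DRH scaled by (1 in)/d, so U_p = 65.0 × 1/1.201 = 54.1 cfs.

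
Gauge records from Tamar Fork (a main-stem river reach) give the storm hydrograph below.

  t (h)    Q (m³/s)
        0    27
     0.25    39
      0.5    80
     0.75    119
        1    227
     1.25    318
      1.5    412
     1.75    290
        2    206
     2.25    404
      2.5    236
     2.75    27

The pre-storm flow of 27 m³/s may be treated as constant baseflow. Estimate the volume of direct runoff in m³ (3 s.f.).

Direct-runoff ordinates (Q − Q_b): 0.0, 12.0, 53.0, 92.0, 200.0, 291.0, 385.0, 263.0, 179.0, 377.0, 209.0, 0.0 m³/s.
ΣQ_DR = 2061 m³/s.
With Δt = 0.25 h = 900 s, V = ΣQ_DR · Δt = 2061 × 900 = 1.85 × 10^6 m³.

V ≈ 1.85 × 10^6 m³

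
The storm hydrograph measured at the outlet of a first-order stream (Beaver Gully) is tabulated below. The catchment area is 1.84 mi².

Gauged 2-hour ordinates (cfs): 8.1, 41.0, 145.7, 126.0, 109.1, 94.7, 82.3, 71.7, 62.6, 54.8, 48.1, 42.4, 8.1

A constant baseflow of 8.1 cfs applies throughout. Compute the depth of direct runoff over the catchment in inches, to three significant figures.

Direct runoff: 0.0, 32.9, 137.6, 117.9, 101.0, 86.6, 74.2, 63.6, 54.5, 46.7, 40.0, 34.3, 0.0 cfs; ΣQ_DR = 789.3 cfs.
V = ΣQ_DR · Δt = 789.3 × 7200 s = 5.683 × 10^6 ft³.
Over A = 1.84 mi², depth = V / A = 1.33 in.

d ≈ 1.33 in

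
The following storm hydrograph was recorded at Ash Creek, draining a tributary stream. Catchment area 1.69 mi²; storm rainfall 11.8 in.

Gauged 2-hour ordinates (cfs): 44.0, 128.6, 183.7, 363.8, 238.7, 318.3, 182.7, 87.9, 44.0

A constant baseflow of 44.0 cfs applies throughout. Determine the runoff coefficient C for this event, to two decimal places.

ΣQ_DR = 1196 cfs; V = ΣQ_DR·Δt = 8.609 × 10^6 ft³.
Runoff depth d = V / A = 2.193 in.
C = d / P = 2.193 / 11.8 = 0.19.

C ≈ 0.19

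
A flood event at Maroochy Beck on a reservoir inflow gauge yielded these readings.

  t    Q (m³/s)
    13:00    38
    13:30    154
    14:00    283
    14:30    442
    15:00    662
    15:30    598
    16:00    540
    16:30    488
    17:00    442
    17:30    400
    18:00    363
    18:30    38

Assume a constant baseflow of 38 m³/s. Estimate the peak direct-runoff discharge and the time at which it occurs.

Q_p = 624.0 m³/s at t = 15:00

Subtracting baseflow gives direct-runoff ordinates: 0.0, 116.0, 245.0, 404.0, 624.0, 560.0, 502.0, 450.0, 404.0, 362.0, 325.0, 0.0 m³/s.
The maximum is 624.0 m³/s, occurring at the reading for t = 15:00.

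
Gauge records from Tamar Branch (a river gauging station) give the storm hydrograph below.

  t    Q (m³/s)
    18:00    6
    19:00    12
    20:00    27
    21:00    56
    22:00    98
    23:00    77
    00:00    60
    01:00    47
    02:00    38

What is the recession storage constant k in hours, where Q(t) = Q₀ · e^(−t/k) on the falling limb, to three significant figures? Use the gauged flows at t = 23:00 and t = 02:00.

k ≈ 4.25 h

On the falling limb, Q drops from 77 to 38 m³/s between t = 23:00 and t = 02:00 (Δt = 3 h).
k = −Δt / ln(Q₂/Q₁) = −3 / ln(38/77) = 4.25 h.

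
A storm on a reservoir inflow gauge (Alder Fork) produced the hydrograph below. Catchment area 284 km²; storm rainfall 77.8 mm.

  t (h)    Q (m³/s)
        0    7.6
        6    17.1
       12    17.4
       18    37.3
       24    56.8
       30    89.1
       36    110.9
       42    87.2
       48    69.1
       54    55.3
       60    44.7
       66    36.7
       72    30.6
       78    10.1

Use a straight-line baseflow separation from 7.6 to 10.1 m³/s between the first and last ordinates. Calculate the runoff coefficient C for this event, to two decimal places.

ΣQ_DR = 546.0 m³/s; V = ΣQ_DR·Δt = 1.179 × 10^7 m³.
Runoff depth d = V / A = 41.53 mm.
C = d / P = 41.53 / 77.8 = 0.53.

C ≈ 0.53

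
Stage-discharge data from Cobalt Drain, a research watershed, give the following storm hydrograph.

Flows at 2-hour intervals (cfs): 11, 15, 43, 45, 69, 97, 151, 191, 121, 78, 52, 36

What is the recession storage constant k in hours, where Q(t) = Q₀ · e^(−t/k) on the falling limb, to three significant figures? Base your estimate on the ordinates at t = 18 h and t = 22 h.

On the falling limb, Q drops from 78 to 36 cfs between t = 18 h and t = 22 h (Δt = 4 h).
k = −Δt / ln(Q₂/Q₁) = −4 / ln(36/78) = 5.17 h.

k ≈ 5.17 h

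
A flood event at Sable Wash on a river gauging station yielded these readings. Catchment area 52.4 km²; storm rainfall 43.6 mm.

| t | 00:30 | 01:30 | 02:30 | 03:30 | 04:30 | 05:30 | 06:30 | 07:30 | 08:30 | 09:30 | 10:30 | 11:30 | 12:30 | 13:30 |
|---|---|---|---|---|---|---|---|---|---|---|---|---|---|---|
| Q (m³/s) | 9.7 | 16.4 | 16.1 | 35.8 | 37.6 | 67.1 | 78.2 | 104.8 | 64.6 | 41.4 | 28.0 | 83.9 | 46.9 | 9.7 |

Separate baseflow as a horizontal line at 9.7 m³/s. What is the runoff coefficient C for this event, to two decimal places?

C ≈ 0.79

ΣQ_DR = 504.4 m³/s; V = ΣQ_DR·Δt = 1.816 × 10^6 m³.
Runoff depth d = V / A = 34.65 mm.
C = d / P = 34.65 / 43.6 = 0.79.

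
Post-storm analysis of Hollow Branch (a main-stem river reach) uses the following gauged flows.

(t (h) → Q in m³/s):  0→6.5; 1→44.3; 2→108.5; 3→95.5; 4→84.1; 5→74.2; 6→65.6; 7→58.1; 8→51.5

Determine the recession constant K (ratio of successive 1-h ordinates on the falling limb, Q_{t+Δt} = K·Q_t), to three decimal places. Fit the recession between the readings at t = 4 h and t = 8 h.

Using the recession-limb readings at t = 4 h and t = 8 h: Q falls from 84.1 to 51.5 m³/s over 4 intervals.
K = (Q₂/Q₁)^(1/4) = (51.5/84.1)^(1/4) = 0.885.

K ≈ 0.885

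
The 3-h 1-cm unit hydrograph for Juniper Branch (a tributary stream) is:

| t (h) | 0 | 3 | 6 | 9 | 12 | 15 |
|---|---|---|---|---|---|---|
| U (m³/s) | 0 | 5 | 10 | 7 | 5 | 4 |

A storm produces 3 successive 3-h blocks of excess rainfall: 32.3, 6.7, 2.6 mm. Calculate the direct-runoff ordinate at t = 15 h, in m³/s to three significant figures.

By discrete convolution, Q_j = Σ (P_i / 10 mm) · U_{j−i}.
At t = 15 h (j=5): Q = (32.3/10)·4 + (6.7/10)·5 + (2.6/10)·7 = 18.1 m³/s.

Q ≈ 18.1 m³/s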